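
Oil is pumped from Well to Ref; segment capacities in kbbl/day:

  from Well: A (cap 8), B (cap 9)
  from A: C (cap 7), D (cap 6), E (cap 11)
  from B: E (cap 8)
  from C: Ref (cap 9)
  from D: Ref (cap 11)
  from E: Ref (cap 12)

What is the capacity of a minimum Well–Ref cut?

16

Augment Well→A→C→Ref: bottleneck 7, flow now 7.
Augment Well→A→D→Ref: bottleneck 1, flow now 8.
Augment Well→B→E→Ref: bottleneck 8, flow now 16.
No augmenting path remains; maximum flow = 16.
By max-flow min-cut, the minimum cut capacity equals the max flow.
In the residual graph, reachable from Well: {Well, B}.
Min-cut edges: Well→A (8), B→E (8); capacity 8 + 8 = 16.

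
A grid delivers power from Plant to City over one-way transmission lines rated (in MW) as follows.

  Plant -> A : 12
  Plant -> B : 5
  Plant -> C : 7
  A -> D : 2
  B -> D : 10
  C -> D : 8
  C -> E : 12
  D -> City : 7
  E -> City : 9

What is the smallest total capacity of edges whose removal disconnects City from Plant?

Augment Plant→A→D→City: bottleneck 2, flow now 2.
Augment Plant→B→D→City: bottleneck 5, flow now 7.
Augment Plant→C→E→City: bottleneck 7, flow now 14.
No augmenting path remains; maximum flow = 14.
By max-flow min-cut, the minimum cut capacity equals the max flow.
In the residual graph, reachable from Plant: {Plant, A}.
Min-cut edges: Plant→B (5), Plant→C (7), A→D (2); capacity 5 + 7 + 2 = 14.

14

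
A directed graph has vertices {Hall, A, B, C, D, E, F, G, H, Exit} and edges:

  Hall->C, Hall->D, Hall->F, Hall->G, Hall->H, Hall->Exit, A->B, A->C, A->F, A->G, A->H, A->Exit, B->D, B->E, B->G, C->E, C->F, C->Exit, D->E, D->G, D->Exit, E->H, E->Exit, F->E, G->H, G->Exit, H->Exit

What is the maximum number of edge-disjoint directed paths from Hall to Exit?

Assign every edge capacity 1; by Menger, the answer equals the max flow.
Path Hall→Exit (+1); total 1.
Path Hall→C→Exit (+1); total 2.
Path Hall→D→Exit (+1); total 3.
Path Hall→G→Exit (+1); total 4.
Path Hall→H→Exit (+1); total 5.
Path Hall→F→E→Exit (+1); total 6.
No residual Hall→Exit path; max flow = 6.
Certifying cut of size 6: {Hall→C, Hall→D, Hall→Exit, Hall→F, Hall→G, Hall→H}.

6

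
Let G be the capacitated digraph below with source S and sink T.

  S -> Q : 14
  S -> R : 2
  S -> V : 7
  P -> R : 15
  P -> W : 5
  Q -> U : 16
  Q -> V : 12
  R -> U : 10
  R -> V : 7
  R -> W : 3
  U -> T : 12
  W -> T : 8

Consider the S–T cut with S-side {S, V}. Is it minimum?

No — its capacity is 16, but the minimum cut has capacity 14.

Given cut capacity: 14 + 2 = 16.
Augment S→Q→U→T: bottleneck 12, flow now 12.
Augment S→R→W→T: bottleneck 2, flow now 14.
No augmenting path remains; maximum flow = 14.
In the residual graph, reachable from S: {S, Q, U, V}.
Min-cut edges: S→R (2), U→T (12); capacity 2 + 12 = 14.
Cut capacity 16 exceeds the max flow 14, so it is not minimum.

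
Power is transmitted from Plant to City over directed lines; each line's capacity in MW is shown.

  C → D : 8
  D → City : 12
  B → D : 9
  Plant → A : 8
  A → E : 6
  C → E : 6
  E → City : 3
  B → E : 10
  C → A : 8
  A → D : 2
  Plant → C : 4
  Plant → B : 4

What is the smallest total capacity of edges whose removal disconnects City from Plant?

Augment Plant→A→D→City: bottleneck 2, flow now 2.
Augment Plant→A→E→City: bottleneck 3, flow now 5.
Augment Plant→B→D→City: bottleneck 4, flow now 9.
Augment Plant→C→D→City: bottleneck 4, flow now 13.
No augmenting path remains; maximum flow = 13.
By max-flow min-cut, the minimum cut capacity equals the max flow.
In the residual graph, reachable from Plant: {Plant, A, E}.
Min-cut edges: Plant→B (4), Plant→C (4), A→D (2), E→City (3); capacity 4 + 4 + 2 + 3 = 13.

13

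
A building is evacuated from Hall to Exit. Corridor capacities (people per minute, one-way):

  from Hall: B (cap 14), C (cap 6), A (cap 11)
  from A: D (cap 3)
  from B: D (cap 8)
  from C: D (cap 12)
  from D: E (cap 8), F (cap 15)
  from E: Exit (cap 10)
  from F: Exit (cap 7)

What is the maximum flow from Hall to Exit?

Augment Hall→A→D→E→Exit: bottleneck 3, flow now 3.
Augment Hall→B→D→E→Exit: bottleneck 5, flow now 8.
Augment Hall→B→D→F→Exit: bottleneck 3, flow now 11.
Augment Hall→C→D→F→Exit: bottleneck 4, flow now 15.
No augmenting path remains; maximum flow = 15.
In the residual graph, reachable from Hall: {Hall, A, B, C, D, F}.
Min-cut edges: D→E (8), F→Exit (7); capacity 8 + 7 = 15.
This cut is saturated, so no flow can exceed 15.

15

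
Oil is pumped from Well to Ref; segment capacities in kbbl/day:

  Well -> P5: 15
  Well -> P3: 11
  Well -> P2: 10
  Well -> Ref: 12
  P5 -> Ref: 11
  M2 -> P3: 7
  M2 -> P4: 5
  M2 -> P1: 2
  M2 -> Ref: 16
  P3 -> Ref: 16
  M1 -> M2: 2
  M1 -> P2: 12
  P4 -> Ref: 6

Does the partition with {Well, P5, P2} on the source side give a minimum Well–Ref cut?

Yes — it is a minimum cut (capacity 34).

Given cut capacity: 11 + 12 + 11 = 34.
Augment Well→Ref: bottleneck 12, flow now 12.
Augment Well→P5→Ref: bottleneck 11, flow now 23.
Augment Well→P3→Ref: bottleneck 11, flow now 34.
No augmenting path remains; maximum flow = 34.
Cut capacity 34 equals the max flow, so it is a minimum cut.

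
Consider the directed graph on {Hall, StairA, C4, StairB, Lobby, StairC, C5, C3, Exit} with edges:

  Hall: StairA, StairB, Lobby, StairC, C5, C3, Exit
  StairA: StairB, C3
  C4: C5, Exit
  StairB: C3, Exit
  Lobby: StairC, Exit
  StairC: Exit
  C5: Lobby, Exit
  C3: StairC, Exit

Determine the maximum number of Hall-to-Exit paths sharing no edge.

6

Assign every edge capacity 1; by Menger, the answer equals the max flow.
Path Hall→Exit (+1); total 1.
Path Hall→StairB→Exit (+1); total 2.
Path Hall→Lobby→Exit (+1); total 3.
Path Hall→StairC→Exit (+1); total 4.
Path Hall→C5→Exit (+1); total 5.
Path Hall→C3→Exit (+1); total 6.
No residual Hall→Exit path; max flow = 6.
Certifying cut of size 6: {C3→Exit, Hall→C5, Hall→Exit, Hall→Lobby, StairB→Exit, StairC→Exit}.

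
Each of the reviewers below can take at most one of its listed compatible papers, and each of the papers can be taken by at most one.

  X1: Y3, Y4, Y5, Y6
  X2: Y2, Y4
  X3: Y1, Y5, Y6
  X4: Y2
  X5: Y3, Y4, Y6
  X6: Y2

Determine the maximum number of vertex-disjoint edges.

Unit-capacity flow: source→left, listed edges, right→sink; max matching = max flow.
Augmenting path X1→Y3 (+1); matched 1.
Augmenting path X2→Y2 (+1); matched 2.
Augmenting path X3→Y1 (+1); matched 3.
Augmenting path X5→Y4 (+1); matched 4.
Augmenting path X4→Y2→X2→Y4→X5→Y6 (+1); matched 5.
No augmenting path remains; maximum matching = 5.
König certificate: {X1, X2, X3, X5, Y2} is a vertex cover of size 5 (every listed pair touches it), so no matching can be larger.

5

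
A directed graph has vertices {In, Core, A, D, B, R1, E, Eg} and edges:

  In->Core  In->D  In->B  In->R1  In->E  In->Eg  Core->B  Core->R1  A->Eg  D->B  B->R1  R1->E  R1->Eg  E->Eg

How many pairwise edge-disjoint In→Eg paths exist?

Assign every edge capacity 1; by Menger, the answer equals the max flow.
Path In→Eg (+1); total 1.
Path In→R1→Eg (+1); total 2.
Path In→E→Eg (+1); total 3.
No residual In→Eg path; max flow = 3.
Certifying cut of size 3: {E→Eg, In→Eg, R1→Eg}.

3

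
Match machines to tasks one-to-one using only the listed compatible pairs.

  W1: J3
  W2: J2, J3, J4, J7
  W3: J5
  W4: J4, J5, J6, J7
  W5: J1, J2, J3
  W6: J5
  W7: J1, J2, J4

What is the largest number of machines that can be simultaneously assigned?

6

Unit-capacity flow: source→left, listed edges, right→sink; max matching = max flow.
Augmenting path W1→J3 (+1); matched 1.
Augmenting path W2→J2 (+1); matched 2.
Augmenting path W3→J5 (+1); matched 3.
Augmenting path W4→J4 (+1); matched 4.
Augmenting path W5→J1 (+1); matched 5.
Augmenting path W7→J2→W2→J7 (+1); matched 6.
No augmenting path remains; maximum matching = 6.
König certificate: {W1, W2, W4, W5, W7, J5} is a vertex cover of size 6 (every listed pair touches it), so no matching can be larger.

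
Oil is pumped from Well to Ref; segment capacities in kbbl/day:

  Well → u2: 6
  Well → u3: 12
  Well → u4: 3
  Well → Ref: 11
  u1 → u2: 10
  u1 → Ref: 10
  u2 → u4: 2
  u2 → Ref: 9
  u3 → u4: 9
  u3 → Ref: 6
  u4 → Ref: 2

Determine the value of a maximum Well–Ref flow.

Augment Well→Ref: bottleneck 11, flow now 11.
Augment Well→u2→Ref: bottleneck 6, flow now 17.
Augment Well→u3→Ref: bottleneck 6, flow now 23.
Augment Well→u4→Ref: bottleneck 2, flow now 25.
No augmenting path remains; maximum flow = 25.
In the residual graph, reachable from Well: {Well, u3, u4}.
Min-cut edges: Well→u2 (6), Well→Ref (11), u3→Ref (6), u4→Ref (2); capacity 6 + 11 + 6 + 2 = 25.
This cut is saturated, so no flow can exceed 25.

25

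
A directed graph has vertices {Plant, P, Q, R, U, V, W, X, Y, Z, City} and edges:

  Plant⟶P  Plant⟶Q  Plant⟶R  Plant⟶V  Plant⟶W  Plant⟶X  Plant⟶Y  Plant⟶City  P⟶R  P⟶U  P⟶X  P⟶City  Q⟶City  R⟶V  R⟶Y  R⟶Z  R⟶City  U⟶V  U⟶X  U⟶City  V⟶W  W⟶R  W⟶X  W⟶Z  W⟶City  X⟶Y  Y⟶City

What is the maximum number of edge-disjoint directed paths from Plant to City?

6

Assign every edge capacity 1; by Menger, the answer equals the max flow.
Path Plant→City (+1); total 1.
Path Plant→P→City (+1); total 2.
Path Plant→Q→City (+1); total 3.
Path Plant→R→City (+1); total 4.
Path Plant→W→City (+1); total 5.
Path Plant→Y→City (+1); total 6.
No residual Plant→City path; max flow = 6.
Certifying cut of size 6: {Plant→City, Plant→P, Plant→Q, R→City, W→City, Y→City}.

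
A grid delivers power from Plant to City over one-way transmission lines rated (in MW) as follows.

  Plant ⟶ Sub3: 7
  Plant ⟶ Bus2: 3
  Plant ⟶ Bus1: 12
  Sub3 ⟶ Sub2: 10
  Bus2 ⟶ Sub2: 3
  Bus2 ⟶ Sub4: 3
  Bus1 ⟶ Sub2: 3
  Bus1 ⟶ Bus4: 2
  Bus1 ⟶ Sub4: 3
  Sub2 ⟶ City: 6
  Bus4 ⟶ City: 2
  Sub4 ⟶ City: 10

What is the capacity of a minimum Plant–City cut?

Augment Plant→Sub3→Sub2→City: bottleneck 6, flow now 6.
Augment Plant→Bus2→Sub4→City: bottleneck 3, flow now 9.
Augment Plant→Bus1→Bus4→City: bottleneck 2, flow now 11.
Augment Plant→Bus1→Sub4→City: bottleneck 3, flow now 14.
No augmenting path remains; maximum flow = 14.
By max-flow min-cut, the minimum cut capacity equals the max flow.
In the residual graph, reachable from Plant: {Plant, Sub3, Bus1, Sub2}.
Min-cut edges: Plant→Bus2 (3), Bus1→Bus4 (2), Bus1→Sub4 (3), Sub2→City (6); capacity 3 + 2 + 3 + 6 = 14.

14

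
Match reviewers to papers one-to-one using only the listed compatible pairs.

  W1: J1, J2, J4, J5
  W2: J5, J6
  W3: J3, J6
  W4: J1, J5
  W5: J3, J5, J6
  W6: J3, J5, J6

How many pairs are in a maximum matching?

Unit-capacity flow: source→left, listed edges, right→sink; max matching = max flow.
Augmenting path W1→J1 (+1); matched 1.
Augmenting path W2→J5 (+1); matched 2.
Augmenting path W3→J3 (+1); matched 3.
Augmenting path W5→J6 (+1); matched 4.
Augmenting path W4→J1→W1→J2 (+1); matched 5.
No augmenting path remains; maximum matching = 5.
König certificate: {W1, W4, J3, J5, J6} is a vertex cover of size 5 (every listed pair touches it), so no matching can be larger.

5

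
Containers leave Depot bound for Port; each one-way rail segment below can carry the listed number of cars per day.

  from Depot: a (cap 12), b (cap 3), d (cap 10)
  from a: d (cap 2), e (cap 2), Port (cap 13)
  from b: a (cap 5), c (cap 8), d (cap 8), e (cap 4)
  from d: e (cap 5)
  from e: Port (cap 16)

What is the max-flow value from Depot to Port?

Augment Depot→a→Port: bottleneck 12, flow now 12.
Augment Depot→b→a→Port: bottleneck 1, flow now 13.
Augment Depot→b→e→Port: bottleneck 2, flow now 15.
Augment Depot→d→e→Port: bottleneck 5, flow now 20.
No augmenting path remains; maximum flow = 20.
In the residual graph, reachable from Depot: {Depot, d}.
Min-cut edges: Depot→a (12), Depot→b (3), d→e (5); capacity 12 + 3 + 5 = 20.
This cut is saturated, so no flow can exceed 20.

20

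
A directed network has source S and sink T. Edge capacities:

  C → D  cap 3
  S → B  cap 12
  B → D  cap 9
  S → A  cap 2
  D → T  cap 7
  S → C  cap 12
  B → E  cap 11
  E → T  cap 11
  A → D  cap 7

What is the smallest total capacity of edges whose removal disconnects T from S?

Augment S→A→D→T: bottleneck 2, flow now 2.
Augment S→B→D→T: bottleneck 5, flow now 7.
Augment S→B→E→T: bottleneck 7, flow now 14.
Augment S→C→D→B→E→T: bottleneck 3, flow now 17. (uses reverse residual edge)
No augmenting path remains; maximum flow = 17.
By max-flow min-cut, the minimum cut capacity equals the max flow.
In the residual graph, reachable from S: {S, C}.
Min-cut edges: S→A (2), S→B (12), C→D (3); capacity 2 + 12 + 3 = 17.

17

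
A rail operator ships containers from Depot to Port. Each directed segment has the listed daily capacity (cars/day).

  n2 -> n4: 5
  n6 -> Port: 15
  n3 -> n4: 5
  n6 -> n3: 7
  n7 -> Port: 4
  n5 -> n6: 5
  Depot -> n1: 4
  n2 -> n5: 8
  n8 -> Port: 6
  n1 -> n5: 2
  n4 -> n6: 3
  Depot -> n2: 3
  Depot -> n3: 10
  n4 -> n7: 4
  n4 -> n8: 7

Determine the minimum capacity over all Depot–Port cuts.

Augment Depot→n1→n5→n6→Port: bottleneck 2, flow now 2.
Augment Depot→n2→n4→n6→Port: bottleneck 3, flow now 5.
Augment Depot→n3→n4→n7→Port: bottleneck 4, flow now 9.
Augment Depot→n3→n4→n8→Port: bottleneck 1, flow now 10.
No augmenting path remains; maximum flow = 10.
By max-flow min-cut, the minimum cut capacity equals the max flow.
In the residual graph, reachable from Depot: {Depot, n1, n3}.
Min-cut edges: Depot→n2 (3), n1→n5 (2), n3→n4 (5); capacity 3 + 2 + 5 = 10.

10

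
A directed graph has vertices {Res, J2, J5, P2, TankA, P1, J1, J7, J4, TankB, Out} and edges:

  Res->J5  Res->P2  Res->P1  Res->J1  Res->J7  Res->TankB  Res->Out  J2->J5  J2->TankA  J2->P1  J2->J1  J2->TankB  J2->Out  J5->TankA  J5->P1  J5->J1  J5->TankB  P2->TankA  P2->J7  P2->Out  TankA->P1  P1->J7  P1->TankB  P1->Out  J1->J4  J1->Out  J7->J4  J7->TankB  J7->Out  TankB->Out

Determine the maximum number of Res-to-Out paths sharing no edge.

Assign every edge capacity 1; by Menger, the answer equals the max flow.
Path Res→Out (+1); total 1.
Path Res→P2→Out (+1); total 2.
Path Res→P1→Out (+1); total 3.
Path Res→J1→Out (+1); total 4.
Path Res→J7→Out (+1); total 5.
Path Res→TankB→Out (+1); total 6.
No residual Res→Out path; max flow = 6.
Certifying cut of size 6: {J1→Out, J7→Out, P1→Out, Res→Out, Res→P2, TankB→Out}.

6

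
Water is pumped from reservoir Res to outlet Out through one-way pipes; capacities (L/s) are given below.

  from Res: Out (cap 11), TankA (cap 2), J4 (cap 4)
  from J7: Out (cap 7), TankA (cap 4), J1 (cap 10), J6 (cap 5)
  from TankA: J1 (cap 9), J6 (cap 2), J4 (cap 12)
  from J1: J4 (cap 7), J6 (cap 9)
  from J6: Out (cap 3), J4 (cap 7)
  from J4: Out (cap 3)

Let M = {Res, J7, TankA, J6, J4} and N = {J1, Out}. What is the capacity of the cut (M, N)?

43

Edges leaving {Res, J7, TankA, J6, J4}: Res→Out (11), J7→J1 (10), J7→Out (7), TankA→J1 (9), J6→Out (3), J4→Out (3).
Cut capacity = 11 + 10 + 7 + 9 + 3 + 3 = 43.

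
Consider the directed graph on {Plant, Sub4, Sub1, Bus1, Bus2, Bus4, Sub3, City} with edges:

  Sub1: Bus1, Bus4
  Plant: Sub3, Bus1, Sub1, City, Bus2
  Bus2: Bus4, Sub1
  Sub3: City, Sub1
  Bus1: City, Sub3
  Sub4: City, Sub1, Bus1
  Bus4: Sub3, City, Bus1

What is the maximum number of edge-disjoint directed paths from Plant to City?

4

Assign every edge capacity 1; by Menger, the answer equals the max flow.
Path Plant→City (+1); total 1.
Path Plant→Bus1→City (+1); total 2.
Path Plant→Sub3→City (+1); total 3.
Path Plant→Sub1→Bus4→City (+1); total 4.
No residual Plant→City path; max flow = 4.
Certifying cut of size 4: {Bus1→City, Bus4→City, Plant→City, Sub3→City}.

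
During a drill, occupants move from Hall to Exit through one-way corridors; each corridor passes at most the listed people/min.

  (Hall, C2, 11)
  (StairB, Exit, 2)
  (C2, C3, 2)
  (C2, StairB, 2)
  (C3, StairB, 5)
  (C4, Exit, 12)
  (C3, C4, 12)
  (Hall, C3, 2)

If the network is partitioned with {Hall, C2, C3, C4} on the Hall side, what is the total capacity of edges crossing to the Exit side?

19

Edges leaving {Hall, C2, C3, C4}: C2→StairB (2), C3→StairB (5), C4→Exit (12).
Cut capacity = 2 + 5 + 12 = 19.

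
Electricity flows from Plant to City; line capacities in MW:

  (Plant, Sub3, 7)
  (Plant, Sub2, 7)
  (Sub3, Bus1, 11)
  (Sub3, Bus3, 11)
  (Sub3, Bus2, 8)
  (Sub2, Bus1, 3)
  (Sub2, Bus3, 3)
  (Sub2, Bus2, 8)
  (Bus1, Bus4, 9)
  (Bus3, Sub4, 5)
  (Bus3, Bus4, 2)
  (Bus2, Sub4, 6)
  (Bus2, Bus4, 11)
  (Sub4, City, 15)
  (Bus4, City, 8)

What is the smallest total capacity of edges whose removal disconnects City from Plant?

Augment Plant→Sub3→Bus1→Bus4→City: bottleneck 7, flow now 7.
Augment Plant→Sub2→Bus1→Bus4→City: bottleneck 1, flow now 8.
Augment Plant→Sub2→Bus3→Sub4→City: bottleneck 3, flow now 11.
Augment Plant→Sub2→Bus2→Sub4→City: bottleneck 3, flow now 14.
No augmenting path remains; maximum flow = 14.
By max-flow min-cut, the minimum cut capacity equals the max flow.
In the residual graph, reachable from Plant: {Plant}.
Min-cut edges: Plant→Sub3 (7), Plant→Sub2 (7); capacity 7 + 7 = 14.

14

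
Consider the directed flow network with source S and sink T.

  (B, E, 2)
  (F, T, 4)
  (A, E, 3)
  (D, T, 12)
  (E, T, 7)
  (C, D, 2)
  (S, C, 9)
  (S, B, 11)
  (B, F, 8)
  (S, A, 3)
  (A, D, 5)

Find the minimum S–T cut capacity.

Augment S→A→D→T: bottleneck 3, flow now 3.
Augment S→B→E→T: bottleneck 2, flow now 5.
Augment S→B→F→T: bottleneck 4, flow now 9.
Augment S→C→D→T: bottleneck 2, flow now 11.
No augmenting path remains; maximum flow = 11.
By max-flow min-cut, the minimum cut capacity equals the max flow.
In the residual graph, reachable from S: {S, B, C, F}.
Min-cut edges: S→A (3), B→E (2), C→D (2), F→T (4); capacity 3 + 2 + 2 + 4 = 11.

11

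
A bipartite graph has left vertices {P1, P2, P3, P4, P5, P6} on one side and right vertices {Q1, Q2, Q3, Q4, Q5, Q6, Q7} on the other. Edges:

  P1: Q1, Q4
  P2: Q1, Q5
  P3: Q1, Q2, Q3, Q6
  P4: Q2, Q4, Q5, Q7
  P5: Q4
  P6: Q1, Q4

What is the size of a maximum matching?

5

Unit-capacity flow: source→left, listed edges, right→sink; max matching = max flow.
Augmenting path P1→Q1 (+1); matched 1.
Augmenting path P2→Q5 (+1); matched 2.
Augmenting path P3→Q2 (+1); matched 3.
Augmenting path P4→Q4 (+1); matched 4.
Augmenting path P5→Q4→P4→Q7 (+1); matched 5.
No augmenting path remains; maximum matching = 5.
König certificate: {P2, P3, P4, Q1, Q4} is a vertex cover of size 5 (every listed pair touches it), so no matching can be larger.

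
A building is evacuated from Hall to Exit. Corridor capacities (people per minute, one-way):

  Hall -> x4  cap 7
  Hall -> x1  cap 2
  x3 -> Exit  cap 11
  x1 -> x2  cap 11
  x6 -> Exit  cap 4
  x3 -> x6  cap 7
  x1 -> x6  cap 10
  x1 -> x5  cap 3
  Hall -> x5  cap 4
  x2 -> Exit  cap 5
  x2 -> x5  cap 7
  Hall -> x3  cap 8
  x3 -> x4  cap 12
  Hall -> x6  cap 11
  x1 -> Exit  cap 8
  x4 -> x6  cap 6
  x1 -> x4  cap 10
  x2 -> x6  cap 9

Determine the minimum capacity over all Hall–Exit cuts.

Augment Hall→x1→Exit: bottleneck 2, flow now 2.
Augment Hall→x3→Exit: bottleneck 8, flow now 10.
Augment Hall→x6→Exit: bottleneck 4, flow now 14.
No augmenting path remains; maximum flow = 14.
By max-flow min-cut, the minimum cut capacity equals the max flow.
In the residual graph, reachable from Hall: {Hall, x4, x5, x6}.
Min-cut edges: Hall→x1 (2), Hall→x3 (8), x6→Exit (4); capacity 2 + 8 + 4 = 14.

14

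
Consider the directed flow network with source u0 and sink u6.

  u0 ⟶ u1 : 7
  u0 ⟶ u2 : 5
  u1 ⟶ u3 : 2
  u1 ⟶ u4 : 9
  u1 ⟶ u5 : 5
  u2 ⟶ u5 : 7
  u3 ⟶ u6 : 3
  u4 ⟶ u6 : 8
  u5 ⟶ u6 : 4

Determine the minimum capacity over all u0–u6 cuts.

11

Augment u0→u1→u3→u6: bottleneck 2, flow now 2.
Augment u0→u1→u4→u6: bottleneck 5, flow now 7.
Augment u0→u2→u5→u6: bottleneck 4, flow now 11.
No augmenting path remains; maximum flow = 11.
By max-flow min-cut, the minimum cut capacity equals the max flow.
In the residual graph, reachable from u0: {u0, u2, u5}.
Min-cut edges: u0→u1 (7), u5→u6 (4); capacity 7 + 4 = 11.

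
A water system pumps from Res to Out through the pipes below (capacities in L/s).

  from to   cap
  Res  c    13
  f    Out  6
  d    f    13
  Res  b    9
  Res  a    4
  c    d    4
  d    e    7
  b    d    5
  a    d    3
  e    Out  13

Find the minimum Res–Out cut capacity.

12

Augment Res→a→d→e→Out: bottleneck 3, flow now 3.
Augment Res→b→d→e→Out: bottleneck 4, flow now 7.
Augment Res→b→d→f→Out: bottleneck 1, flow now 8.
Augment Res→c→d→f→Out: bottleneck 4, flow now 12.
No augmenting path remains; maximum flow = 12.
By max-flow min-cut, the minimum cut capacity equals the max flow.
In the residual graph, reachable from Res: {Res, a, b, c}.
Min-cut edges: a→d (3), b→d (5), c→d (4); capacity 3 + 5 + 4 = 12.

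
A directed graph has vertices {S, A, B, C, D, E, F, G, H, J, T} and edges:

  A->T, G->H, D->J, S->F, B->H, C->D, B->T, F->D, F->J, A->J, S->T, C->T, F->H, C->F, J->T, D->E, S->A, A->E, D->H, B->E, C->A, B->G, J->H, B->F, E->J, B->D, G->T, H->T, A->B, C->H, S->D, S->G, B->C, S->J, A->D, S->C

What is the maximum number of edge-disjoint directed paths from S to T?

6

Assign every edge capacity 1; by Menger, the answer equals the max flow.
Path S→T (+1); total 1.
Path S→A→T (+1); total 2.
Path S→C→T (+1); total 3.
Path S→G→T (+1); total 4.
Path S→J→T (+1); total 5.
Path S→D→H→T (+1); total 6.
No residual S→T path; max flow = 6.
Certifying cut of size 6: {H→T, J→T, S→A, S→C, S→G, S→T}.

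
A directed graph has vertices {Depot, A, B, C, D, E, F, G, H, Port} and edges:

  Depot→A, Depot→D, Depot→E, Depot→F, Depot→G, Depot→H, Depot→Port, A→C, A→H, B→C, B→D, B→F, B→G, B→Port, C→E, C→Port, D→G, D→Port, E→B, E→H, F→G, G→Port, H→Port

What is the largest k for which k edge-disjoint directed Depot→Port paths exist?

6

Assign every edge capacity 1; by Menger, the answer equals the max flow.
Path Depot→Port (+1); total 1.
Path Depot→D→Port (+1); total 2.
Path Depot→G→Port (+1); total 3.
Path Depot→H→Port (+1); total 4.
Path Depot→A→C→Port (+1); total 5.
Path Depot→E→B→Port (+1); total 6.
No residual Depot→Port path; max flow = 6.
Certifying cut of size 6: {Depot→A, Depot→D, Depot→E, Depot→H, Depot→Port, G→Port}.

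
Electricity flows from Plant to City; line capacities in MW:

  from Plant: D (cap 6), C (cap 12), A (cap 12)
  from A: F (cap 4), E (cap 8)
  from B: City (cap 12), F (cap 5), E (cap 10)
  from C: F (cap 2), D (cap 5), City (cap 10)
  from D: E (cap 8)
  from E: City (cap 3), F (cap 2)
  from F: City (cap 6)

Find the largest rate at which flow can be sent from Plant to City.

Augment Plant→C→City: bottleneck 10, flow now 10.
Augment Plant→A→E→City: bottleneck 3, flow now 13.
Augment Plant→A→F→City: bottleneck 4, flow now 17.
Augment Plant→C→F→City: bottleneck 2, flow now 19.
No augmenting path remains; maximum flow = 19.
In the residual graph, reachable from Plant: {Plant, A, C, D, E, F}.
Min-cut edges: C→City (10), E→City (3), F→City (6); capacity 10 + 3 + 6 = 19.
This cut is saturated, so no flow can exceed 19.

19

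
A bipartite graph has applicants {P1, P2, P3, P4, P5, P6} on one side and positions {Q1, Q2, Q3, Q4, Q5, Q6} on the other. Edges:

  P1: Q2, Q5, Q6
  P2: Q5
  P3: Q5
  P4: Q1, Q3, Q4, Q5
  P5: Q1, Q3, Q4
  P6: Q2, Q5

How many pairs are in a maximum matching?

Unit-capacity flow: source→left, listed edges, right→sink; max matching = max flow.
Augmenting path P1→Q2 (+1); matched 1.
Augmenting path P2→Q5 (+1); matched 2.
Augmenting path P4→Q1 (+1); matched 3.
Augmenting path P5→Q3 (+1); matched 4.
Augmenting path P6→Q2→P1→Q6 (+1); matched 5.
No augmenting path remains; maximum matching = 5.
König certificate: {P1, P4, P5, P6, Q5} is a vertex cover of size 5 (every listed pair touches it), so no matching can be larger.

5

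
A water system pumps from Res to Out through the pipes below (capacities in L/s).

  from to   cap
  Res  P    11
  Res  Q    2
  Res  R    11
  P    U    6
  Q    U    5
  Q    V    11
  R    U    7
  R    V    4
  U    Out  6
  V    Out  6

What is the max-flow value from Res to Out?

Augment Res→P→U→Out: bottleneck 6, flow now 6.
Augment Res→Q→V→Out: bottleneck 2, flow now 8.
Augment Res→R→V→Out: bottleneck 4, flow now 12.
No augmenting path remains; maximum flow = 12.
In the residual graph, reachable from Res: {Res, P, R, U}.
Min-cut edges: Res→Q (2), R→V (4), U→Out (6); capacity 2 + 4 + 6 = 12.
This cut is saturated, so no flow can exceed 12.

12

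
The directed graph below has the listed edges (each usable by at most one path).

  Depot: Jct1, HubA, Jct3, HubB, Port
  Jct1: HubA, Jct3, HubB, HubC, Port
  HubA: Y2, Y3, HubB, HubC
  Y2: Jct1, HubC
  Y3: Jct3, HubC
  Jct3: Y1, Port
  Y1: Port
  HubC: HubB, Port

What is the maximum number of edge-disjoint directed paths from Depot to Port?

4

Assign every edge capacity 1; by Menger, the answer equals the max flow.
Path Depot→Port (+1); total 1.
Path Depot→Jct1→Port (+1); total 2.
Path Depot→Jct3→Port (+1); total 3.
Path Depot→HubA→HubC→Port (+1); total 4.
No residual Depot→Port path; max flow = 4.
Certifying cut of size 4: {Depot→HubA, Depot→Jct1, Depot→Jct3, Depot→Port}.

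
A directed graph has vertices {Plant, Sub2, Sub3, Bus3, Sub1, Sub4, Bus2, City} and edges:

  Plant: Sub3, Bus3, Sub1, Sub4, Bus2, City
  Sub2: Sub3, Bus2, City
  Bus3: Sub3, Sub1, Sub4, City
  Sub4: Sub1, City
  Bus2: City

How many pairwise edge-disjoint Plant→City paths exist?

4

Assign every edge capacity 1; by Menger, the answer equals the max flow.
Path Plant→City (+1); total 1.
Path Plant→Bus3→City (+1); total 2.
Path Plant→Sub4→City (+1); total 3.
Path Plant→Bus2→City (+1); total 4.
No residual Plant→City path; max flow = 4.
Certifying cut of size 4: {Plant→Bus2, Plant→Bus3, Plant→City, Plant→Sub4}.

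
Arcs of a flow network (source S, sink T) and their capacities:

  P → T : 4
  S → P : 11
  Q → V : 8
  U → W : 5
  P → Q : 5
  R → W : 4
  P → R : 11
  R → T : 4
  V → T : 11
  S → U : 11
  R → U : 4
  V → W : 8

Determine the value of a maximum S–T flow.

11

Augment S→P→T: bottleneck 4, flow now 4.
Augment S→P→R→T: bottleneck 4, flow now 8.
Augment S→P→Q→V→T: bottleneck 3, flow now 11.
No augmenting path remains; maximum flow = 11.
In the residual graph, reachable from S: {S, U, W}.
Min-cut edges: S→P (11); capacity 11 = 11.
This cut is saturated, so no flow can exceed 11.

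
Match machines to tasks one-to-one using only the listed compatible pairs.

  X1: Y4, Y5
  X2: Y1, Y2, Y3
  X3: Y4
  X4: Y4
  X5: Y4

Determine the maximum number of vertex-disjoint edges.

3

Unit-capacity flow: source→left, listed edges, right→sink; max matching = max flow.
Augmenting path X1→Y4 (+1); matched 1.
Augmenting path X2→Y1 (+1); matched 2.
Augmenting path X3→Y4→X1→Y5 (+1); matched 3.
No augmenting path remains; maximum matching = 3.
König certificate: {X1, X2, Y4} is a vertex cover of size 3 (every listed pair touches it), so no matching can be larger.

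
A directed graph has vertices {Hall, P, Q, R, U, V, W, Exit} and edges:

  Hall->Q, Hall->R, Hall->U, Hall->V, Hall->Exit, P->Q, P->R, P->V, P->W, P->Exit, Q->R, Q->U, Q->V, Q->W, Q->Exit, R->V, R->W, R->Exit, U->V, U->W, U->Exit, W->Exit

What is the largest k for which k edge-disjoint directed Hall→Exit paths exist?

Assign every edge capacity 1; by Menger, the answer equals the max flow.
Path Hall→Exit (+1); total 1.
Path Hall→Q→Exit (+1); total 2.
Path Hall→R→Exit (+1); total 3.
Path Hall→U→Exit (+1); total 4.
No residual Hall→Exit path; max flow = 4.
Certifying cut of size 4: {Hall→Exit, Hall→Q, Hall→R, Hall→U}.

4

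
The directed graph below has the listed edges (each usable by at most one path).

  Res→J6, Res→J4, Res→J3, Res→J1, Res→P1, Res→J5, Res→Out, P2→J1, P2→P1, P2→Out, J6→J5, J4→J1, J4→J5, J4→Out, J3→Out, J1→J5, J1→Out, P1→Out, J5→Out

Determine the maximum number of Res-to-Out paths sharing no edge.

Assign every edge capacity 1; by Menger, the answer equals the max flow.
Path Res→Out (+1); total 1.
Path Res→J4→Out (+1); total 2.
Path Res→J3→Out (+1); total 3.
Path Res→J1→Out (+1); total 4.
Path Res→P1→Out (+1); total 5.
Path Res→J5→Out (+1); total 6.
No residual Res→Out path; max flow = 6.
Certifying cut of size 6: {J5→Out, Res→J1, Res→J3, Res→J4, Res→Out, Res→P1}.

6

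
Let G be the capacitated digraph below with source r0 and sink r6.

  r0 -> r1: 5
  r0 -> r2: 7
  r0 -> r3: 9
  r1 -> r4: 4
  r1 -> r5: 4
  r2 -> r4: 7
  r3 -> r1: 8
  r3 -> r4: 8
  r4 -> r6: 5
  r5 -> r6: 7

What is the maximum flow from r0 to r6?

Augment r0→r1→r4→r6: bottleneck 4, flow now 4.
Augment r0→r1→r5→r6: bottleneck 1, flow now 5.
Augment r0→r2→r4→r6: bottleneck 1, flow now 6.
Augment r0→r3→r1→r5→r6: bottleneck 3, flow now 9.
No augmenting path remains; maximum flow = 9.
In the residual graph, reachable from r0: {r0, r1, r2, r3, r4}.
Min-cut edges: r1→r5 (4), r4→r6 (5); capacity 4 + 5 = 9.
This cut is saturated, so no flow can exceed 9.

9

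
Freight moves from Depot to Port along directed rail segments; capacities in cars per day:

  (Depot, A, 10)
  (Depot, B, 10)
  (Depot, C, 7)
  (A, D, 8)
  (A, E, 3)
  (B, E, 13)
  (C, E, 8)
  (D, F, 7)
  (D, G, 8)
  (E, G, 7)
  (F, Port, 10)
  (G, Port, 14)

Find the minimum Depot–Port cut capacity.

15

Augment Depot→A→D→F→Port: bottleneck 7, flow now 7.
Augment Depot→A→D→G→Port: bottleneck 1, flow now 8.
Augment Depot→A→E→G→Port: bottleneck 2, flow now 10.
Augment Depot→B→E→G→Port: bottleneck 5, flow now 15.
No augmenting path remains; maximum flow = 15.
By max-flow min-cut, the minimum cut capacity equals the max flow.
In the residual graph, reachable from Depot: {Depot, A, B, C, E}.
Min-cut edges: A→D (8), E→G (7); capacity 8 + 7 = 15.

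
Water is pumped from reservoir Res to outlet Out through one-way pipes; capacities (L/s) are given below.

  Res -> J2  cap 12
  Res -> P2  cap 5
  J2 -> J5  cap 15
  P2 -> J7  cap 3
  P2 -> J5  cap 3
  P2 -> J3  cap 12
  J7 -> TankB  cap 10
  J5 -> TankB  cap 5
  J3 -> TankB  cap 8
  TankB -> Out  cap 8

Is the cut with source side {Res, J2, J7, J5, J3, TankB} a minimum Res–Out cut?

No — its capacity is 13, but the minimum cut has capacity 8.

Given cut capacity: 5 + 8 = 13.
Augment Res→J2→J5→TankB→Out: bottleneck 5, flow now 5.
Augment Res→P2→J7→TankB→Out: bottleneck 3, flow now 8.
No augmenting path remains; maximum flow = 8.
In the residual graph, reachable from Res: {Res, J2, P2, J7, J5, J3, TankB}.
Min-cut edges: TankB→Out (8); capacity 8 = 8.
Cut capacity 13 exceeds the max flow 8, so it is not minimum.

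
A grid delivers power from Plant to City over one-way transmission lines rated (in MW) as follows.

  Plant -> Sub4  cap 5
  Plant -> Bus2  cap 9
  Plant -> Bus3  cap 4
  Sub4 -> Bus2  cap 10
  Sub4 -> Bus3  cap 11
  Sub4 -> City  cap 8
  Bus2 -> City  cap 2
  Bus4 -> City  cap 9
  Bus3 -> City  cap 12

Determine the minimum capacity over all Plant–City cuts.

Augment Plant→Sub4→City: bottleneck 5, flow now 5.
Augment Plant→Bus2→City: bottleneck 2, flow now 7.
Augment Plant→Bus3→City: bottleneck 4, flow now 11.
No augmenting path remains; maximum flow = 11.
By max-flow min-cut, the minimum cut capacity equals the max flow.
In the residual graph, reachable from Plant: {Plant, Bus2}.
Min-cut edges: Plant→Sub4 (5), Plant→Bus3 (4), Bus2→City (2); capacity 5 + 4 + 2 = 11.

11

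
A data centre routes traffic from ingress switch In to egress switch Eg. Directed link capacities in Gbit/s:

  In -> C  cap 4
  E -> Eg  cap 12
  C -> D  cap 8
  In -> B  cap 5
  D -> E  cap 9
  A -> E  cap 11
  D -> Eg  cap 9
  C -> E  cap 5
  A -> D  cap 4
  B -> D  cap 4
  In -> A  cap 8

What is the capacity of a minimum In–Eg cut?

16

Augment In→A→D→Eg: bottleneck 4, flow now 4.
Augment In→A→E→Eg: bottleneck 4, flow now 8.
Augment In→B→D→Eg: bottleneck 4, flow now 12.
Augment In→C→D→Eg: bottleneck 1, flow now 13.
Augment In→C→E→Eg: bottleneck 3, flow now 16.
No augmenting path remains; maximum flow = 16.
By max-flow min-cut, the minimum cut capacity equals the max flow.
In the residual graph, reachable from In: {In, B}.
Min-cut edges: In→A (8), In→C (4), B→D (4); capacity 8 + 4 + 4 = 16.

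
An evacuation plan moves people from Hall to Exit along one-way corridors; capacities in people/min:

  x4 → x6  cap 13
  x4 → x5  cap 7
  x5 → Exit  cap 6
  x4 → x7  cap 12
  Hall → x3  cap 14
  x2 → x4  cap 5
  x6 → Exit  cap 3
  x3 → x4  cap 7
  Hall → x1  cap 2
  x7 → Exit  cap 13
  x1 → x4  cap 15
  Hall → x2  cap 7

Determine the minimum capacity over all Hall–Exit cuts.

Augment Hall→x1→x4→x5→Exit: bottleneck 2, flow now 2.
Augment Hall→x2→x4→x5→Exit: bottleneck 4, flow now 6.
Augment Hall→x2→x4→x6→Exit: bottleneck 1, flow now 7.
Augment Hall→x3→x4→x6→Exit: bottleneck 2, flow now 9.
Augment Hall→x3→x4→x7→Exit: bottleneck 5, flow now 14.
No augmenting path remains; maximum flow = 14.
By max-flow min-cut, the minimum cut capacity equals the max flow.
In the residual graph, reachable from Hall: {Hall, x2, x3}.
Min-cut edges: Hall→x1 (2), x2→x4 (5), x3→x4 (7); capacity 2 + 5 + 7 = 14.

14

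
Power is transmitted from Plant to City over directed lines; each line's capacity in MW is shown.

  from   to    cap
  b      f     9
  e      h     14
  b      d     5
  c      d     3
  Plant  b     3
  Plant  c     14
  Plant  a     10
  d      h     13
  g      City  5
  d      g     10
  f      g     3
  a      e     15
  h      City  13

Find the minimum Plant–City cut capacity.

16

Augment Plant→a→e→h→City: bottleneck 10, flow now 10.
Augment Plant→b→d→g→City: bottleneck 3, flow now 13.
Augment Plant→c→d→g→City: bottleneck 2, flow now 15.
Augment Plant→c→d→h→City: bottleneck 1, flow now 16.
No augmenting path remains; maximum flow = 16.
By max-flow min-cut, the minimum cut capacity equals the max flow.
In the residual graph, reachable from Plant: {Plant, c}.
Min-cut edges: Plant→a (10), Plant→b (3), c→d (3); capacity 10 + 3 + 3 = 16.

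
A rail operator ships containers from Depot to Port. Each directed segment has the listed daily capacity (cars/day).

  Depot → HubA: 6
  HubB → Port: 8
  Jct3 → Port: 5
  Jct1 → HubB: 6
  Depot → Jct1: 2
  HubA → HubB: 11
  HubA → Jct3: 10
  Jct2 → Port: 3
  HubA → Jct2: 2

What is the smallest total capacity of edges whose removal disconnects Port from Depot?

8

Augment Depot→HubA→Jct3→Port: bottleneck 5, flow now 5.
Augment Depot→HubA→HubB→Port: bottleneck 1, flow now 6.
Augment Depot→Jct1→HubB→Port: bottleneck 2, flow now 8.
No augmenting path remains; maximum flow = 8.
By max-flow min-cut, the minimum cut capacity equals the max flow.
In the residual graph, reachable from Depot: {Depot}.
Min-cut edges: Depot→HubA (6), Depot→Jct1 (2); capacity 6 + 2 = 8.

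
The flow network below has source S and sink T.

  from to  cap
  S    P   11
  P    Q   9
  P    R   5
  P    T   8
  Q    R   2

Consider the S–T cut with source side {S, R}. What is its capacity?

11

Edges leaving {S, R}: S→P (11).
Cut capacity = 11 = 11.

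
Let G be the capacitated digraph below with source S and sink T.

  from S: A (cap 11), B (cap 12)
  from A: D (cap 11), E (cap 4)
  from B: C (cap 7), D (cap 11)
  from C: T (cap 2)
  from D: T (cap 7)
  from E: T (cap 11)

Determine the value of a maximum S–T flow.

Augment S→A→D→T: bottleneck 7, flow now 7.
Augment S→A→E→T: bottleneck 4, flow now 11.
Augment S→B→C→T: bottleneck 2, flow now 13.
No augmenting path remains; maximum flow = 13.
In the residual graph, reachable from S: {S, A, B, C, D}.
Min-cut edges: A→E (4), C→T (2), D→T (7); capacity 4 + 2 + 7 = 13.
This cut is saturated, so no flow can exceed 13.

13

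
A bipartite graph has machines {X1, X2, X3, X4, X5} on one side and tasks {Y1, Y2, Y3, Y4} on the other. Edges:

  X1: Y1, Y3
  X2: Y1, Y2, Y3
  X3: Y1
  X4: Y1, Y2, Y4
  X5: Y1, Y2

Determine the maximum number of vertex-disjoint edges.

4

Unit-capacity flow: source→left, listed edges, right→sink; max matching = max flow.
Augmenting path X1→Y1 (+1); matched 1.
Augmenting path X2→Y2 (+1); matched 2.
Augmenting path X4→Y4 (+1); matched 3.
Augmenting path X3→Y1→X1→Y3 (+1); matched 4.
No augmenting path remains; maximum matching = 4.
König certificate: {X4, Y1, Y2, Y3} is a vertex cover of size 4 (every listed pair touches it), so no matching can be larger.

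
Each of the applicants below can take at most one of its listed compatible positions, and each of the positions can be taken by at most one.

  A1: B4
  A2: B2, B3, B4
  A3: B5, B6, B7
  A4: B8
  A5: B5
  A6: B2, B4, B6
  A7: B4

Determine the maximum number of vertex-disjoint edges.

Unit-capacity flow: source→left, listed edges, right→sink; max matching = max flow.
Augmenting path A1→B4 (+1); matched 1.
Augmenting path A2→B2 (+1); matched 2.
Augmenting path A3→B5 (+1); matched 3.
Augmenting path A4→B8 (+1); matched 4.
Augmenting path A6→B6 (+1); matched 5.
Augmenting path A5→B5→A3→B7 (+1); matched 6.
No augmenting path remains; maximum matching = 6.
König certificate: {A2, A3, A4, A5, A6, B4} is a vertex cover of size 6 (every listed pair touches it), so no matching can be larger.

6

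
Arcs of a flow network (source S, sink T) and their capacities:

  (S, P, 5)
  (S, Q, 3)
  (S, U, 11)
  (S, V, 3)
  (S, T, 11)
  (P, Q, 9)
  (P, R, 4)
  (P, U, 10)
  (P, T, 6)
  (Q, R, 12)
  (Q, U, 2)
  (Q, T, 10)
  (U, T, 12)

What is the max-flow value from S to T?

Augment S→T: bottleneck 11, flow now 11.
Augment S→P→T: bottleneck 5, flow now 16.
Augment S→Q→T: bottleneck 3, flow now 19.
Augment S→U→T: bottleneck 11, flow now 30.
No augmenting path remains; maximum flow = 30.
In the residual graph, reachable from S: {S, V}.
Min-cut edges: S→P (5), S→Q (3), S→U (11), S→T (11); capacity 5 + 3 + 11 + 11 = 30.
This cut is saturated, so no flow can exceed 30.

30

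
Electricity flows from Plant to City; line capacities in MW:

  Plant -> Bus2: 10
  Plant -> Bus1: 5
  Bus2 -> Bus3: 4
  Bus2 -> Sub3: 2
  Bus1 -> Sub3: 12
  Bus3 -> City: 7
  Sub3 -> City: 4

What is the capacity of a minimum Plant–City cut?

8

Augment Plant→Bus2→Bus3→City: bottleneck 4, flow now 4.
Augment Plant→Bus2→Sub3→City: bottleneck 2, flow now 6.
Augment Plant→Bus1→Sub3→City: bottleneck 2, flow now 8.
No augmenting path remains; maximum flow = 8.
By max-flow min-cut, the minimum cut capacity equals the max flow.
In the residual graph, reachable from Plant: {Plant, Bus2, Bus1, Sub3}.
Min-cut edges: Bus2→Bus3 (4), Sub3→City (4); capacity 4 + 4 = 8.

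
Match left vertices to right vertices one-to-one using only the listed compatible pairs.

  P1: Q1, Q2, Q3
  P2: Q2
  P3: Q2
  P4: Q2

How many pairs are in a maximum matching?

2

Unit-capacity flow: source→left, listed edges, right→sink; max matching = max flow.
Augmenting path P1→Q1 (+1); matched 1.
Augmenting path P2→Q2 (+1); matched 2.
No augmenting path remains; maximum matching = 2.
König certificate: {P1, Q2} is a vertex cover of size 2 (every listed pair touches it), so no matching can be larger.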